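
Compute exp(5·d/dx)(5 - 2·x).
- 2 x - 5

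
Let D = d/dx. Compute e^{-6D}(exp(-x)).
e^{6 - x}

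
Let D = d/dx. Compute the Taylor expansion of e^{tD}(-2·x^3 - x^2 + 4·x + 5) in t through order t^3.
- 2 t^{3} - t^{2} \left(6 x + 1\right) - 2 t \left(3 x^{2} + x - 2\right) - 2 x^{3} - x^{2} + 4 x + 5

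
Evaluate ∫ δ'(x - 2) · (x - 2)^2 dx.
0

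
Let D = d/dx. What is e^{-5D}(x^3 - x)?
x^{3} - 15 x^{2} + 74 x - 120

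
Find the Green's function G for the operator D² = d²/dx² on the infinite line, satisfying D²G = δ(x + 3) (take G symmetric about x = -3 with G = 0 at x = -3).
\frac{|x + 3|}{2}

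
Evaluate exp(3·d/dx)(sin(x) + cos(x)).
\sqrt{2} \sin{\left(x + \frac{\pi}{4} + 3 \right)}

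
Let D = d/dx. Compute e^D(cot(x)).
\cot{\left(x + 1 \right)}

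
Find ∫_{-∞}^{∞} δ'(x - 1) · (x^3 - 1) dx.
-3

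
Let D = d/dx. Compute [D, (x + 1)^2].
2 x + 2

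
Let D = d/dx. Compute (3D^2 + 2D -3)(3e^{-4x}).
111 e^{- 4 x}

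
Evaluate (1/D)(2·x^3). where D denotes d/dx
\frac{x^{4}}{2}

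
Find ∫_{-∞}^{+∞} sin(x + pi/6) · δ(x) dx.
\frac{1}{2}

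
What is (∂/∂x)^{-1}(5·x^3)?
\frac{5 x^{4}}{4}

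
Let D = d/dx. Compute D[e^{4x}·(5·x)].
\left(20 x + 5\right) e^{4 x}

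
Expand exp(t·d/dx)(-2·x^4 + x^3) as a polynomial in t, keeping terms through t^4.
- 2 t^{4} - t^{3} \left(8 x - 1\right) - 3 t^{2} x \left(4 x - 1\right) - t x^{2} \left(8 x - 3\right) - 2 x^{4} + x^{3}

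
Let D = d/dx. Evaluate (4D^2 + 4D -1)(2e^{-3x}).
46 e^{- 3 x}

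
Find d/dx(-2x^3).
- 6 x^{2}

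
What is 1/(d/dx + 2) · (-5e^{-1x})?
- 5 e^{- x}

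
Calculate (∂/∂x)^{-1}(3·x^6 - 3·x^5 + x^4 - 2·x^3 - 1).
\frac{3 x^{7}}{7} - \frac{x^{6}}{2} + \frac{x^{5}}{5} - \frac{x^{4}}{2} - x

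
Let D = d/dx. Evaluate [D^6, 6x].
36D^{5}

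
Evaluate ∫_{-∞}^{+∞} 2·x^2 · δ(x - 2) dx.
8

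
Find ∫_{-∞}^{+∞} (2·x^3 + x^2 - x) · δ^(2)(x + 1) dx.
-10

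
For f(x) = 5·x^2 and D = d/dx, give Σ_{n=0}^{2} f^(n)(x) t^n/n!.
5 t^{2} + 10 t x + 5 x^{2}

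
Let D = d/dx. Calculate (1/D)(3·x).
\frac{3 x^{2}}{2}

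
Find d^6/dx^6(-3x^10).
- 453600 x^{4}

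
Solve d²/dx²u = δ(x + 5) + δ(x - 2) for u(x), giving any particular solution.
\frac{|x + 5|}{2} + \frac{|x - 2|}{2}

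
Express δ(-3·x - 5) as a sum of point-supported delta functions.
\frac{\delta(x + 5/3)}{3}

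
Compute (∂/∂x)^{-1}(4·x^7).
\frac{x^{8}}{2}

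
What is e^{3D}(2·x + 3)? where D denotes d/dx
2 x + 9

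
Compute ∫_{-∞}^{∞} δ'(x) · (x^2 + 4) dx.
0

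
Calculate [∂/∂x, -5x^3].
- 15 x^{2}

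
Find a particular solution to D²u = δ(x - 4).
\frac{|x - 4|}{2}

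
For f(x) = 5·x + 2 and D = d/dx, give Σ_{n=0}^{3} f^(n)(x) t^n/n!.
5 t + 5 x + 2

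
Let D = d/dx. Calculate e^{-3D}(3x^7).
3 x^{7} - 63 x^{6} + 567 x^{5} - 2835 x^{4} + 8505 x^{3} - 15309 x^{2} + 15309 x - 6561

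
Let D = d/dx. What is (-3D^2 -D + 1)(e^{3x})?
- 29 e^{3 x}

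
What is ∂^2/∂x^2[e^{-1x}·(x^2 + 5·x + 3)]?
\left(x^{2} + x - 5\right) e^{- x}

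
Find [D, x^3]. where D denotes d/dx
3 x^{2}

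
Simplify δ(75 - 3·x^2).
\frac{\delta(x - 5) + \delta(x + 5)}{30}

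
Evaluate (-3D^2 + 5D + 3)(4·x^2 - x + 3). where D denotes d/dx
12 x^{2} + 37 x - 20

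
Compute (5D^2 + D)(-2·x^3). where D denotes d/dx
6 x \left(- x - 10\right)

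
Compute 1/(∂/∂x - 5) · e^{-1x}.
- \frac{e^{- x}}{6}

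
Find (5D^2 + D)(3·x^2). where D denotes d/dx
6 x + 30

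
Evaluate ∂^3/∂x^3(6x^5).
360 x^{2}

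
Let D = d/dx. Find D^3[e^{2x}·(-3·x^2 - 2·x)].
\left(- 24 x^{2} - 88 x - 60\right) e^{2 x}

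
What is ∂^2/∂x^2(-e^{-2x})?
- 4 e^{- 2 x}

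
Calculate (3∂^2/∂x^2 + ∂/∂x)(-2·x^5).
10 x^{3} \left(- x - 12\right)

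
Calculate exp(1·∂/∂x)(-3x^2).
- 3 x^{2} - 6 x - 3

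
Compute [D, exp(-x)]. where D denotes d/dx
- e^{- x}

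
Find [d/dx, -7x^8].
- 56 x^{7}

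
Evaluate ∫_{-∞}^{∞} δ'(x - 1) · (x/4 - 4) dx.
- \frac{1}{4}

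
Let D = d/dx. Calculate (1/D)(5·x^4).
x^{5}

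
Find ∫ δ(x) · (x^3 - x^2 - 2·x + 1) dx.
1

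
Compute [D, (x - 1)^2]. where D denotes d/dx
2 x - 2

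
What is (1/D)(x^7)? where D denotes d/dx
\frac{x^{8}}{8}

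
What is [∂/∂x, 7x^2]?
14 x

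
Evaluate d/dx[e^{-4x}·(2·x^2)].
4 x \left(1 - 2 x\right) e^{- 4 x}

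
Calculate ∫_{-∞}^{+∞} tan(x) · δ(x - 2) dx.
\tan{\left(2 \right)}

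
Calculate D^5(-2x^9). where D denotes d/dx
- 30240 x^{4}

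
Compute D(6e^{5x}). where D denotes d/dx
30 e^{5 x}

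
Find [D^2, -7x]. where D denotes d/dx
-14D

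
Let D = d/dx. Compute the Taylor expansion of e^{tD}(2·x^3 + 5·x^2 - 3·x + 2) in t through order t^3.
2 t^{3} + t^{2} \left(6 x + 5\right) + t \left(6 x^{2} + 10 x - 3\right) + 2 x^{3} + 5 x^{2} - 3 x + 2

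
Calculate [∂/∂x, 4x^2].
8 x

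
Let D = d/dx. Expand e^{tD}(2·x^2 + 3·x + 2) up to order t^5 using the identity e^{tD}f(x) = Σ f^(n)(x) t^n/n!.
2 t^{2} + t \left(4 x + 3\right) + 2 x^{2} + 3 x + 2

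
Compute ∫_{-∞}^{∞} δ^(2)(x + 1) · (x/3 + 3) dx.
0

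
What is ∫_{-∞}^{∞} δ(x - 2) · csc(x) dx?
\csc{\left(2 \right)}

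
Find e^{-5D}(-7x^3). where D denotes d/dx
- 7 x^{3} + 105 x^{2} - 525 x + 875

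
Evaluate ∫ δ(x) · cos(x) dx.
1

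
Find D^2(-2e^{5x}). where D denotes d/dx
- 50 e^{5 x}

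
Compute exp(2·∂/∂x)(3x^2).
3 x^{2} + 12 x + 12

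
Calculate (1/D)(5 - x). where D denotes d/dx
- \frac{x^{2}}{2} + 5 x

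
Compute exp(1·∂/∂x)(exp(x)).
e^{x + 1}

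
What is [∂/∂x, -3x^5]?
- 15 x^{4}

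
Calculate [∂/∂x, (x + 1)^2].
2 x + 2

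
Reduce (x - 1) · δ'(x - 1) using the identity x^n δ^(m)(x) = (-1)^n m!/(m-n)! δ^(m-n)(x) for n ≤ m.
-\delta(x - 1)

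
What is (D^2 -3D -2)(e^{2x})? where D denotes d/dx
- 4 e^{2 x}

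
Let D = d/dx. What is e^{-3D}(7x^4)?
7 x^{4} - 84 x^{3} + 378 x^{2} - 756 x + 567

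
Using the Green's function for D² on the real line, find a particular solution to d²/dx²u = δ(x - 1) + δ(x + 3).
\frac{|x - 1|}{2} + \frac{|x + 3|}{2}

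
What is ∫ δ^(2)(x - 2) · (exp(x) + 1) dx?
e^{2}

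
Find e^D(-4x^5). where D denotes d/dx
- 4 x^{5} - 20 x^{4} - 40 x^{3} - 40 x^{2} - 20 x - 4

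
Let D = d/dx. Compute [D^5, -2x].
-10D^{4}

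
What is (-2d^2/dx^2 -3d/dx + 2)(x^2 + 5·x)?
2 x^{2} + 4 x - 19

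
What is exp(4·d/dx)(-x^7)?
- x^{7} - 28 x^{6} - 336 x^{5} - 2240 x^{4} - 8960 x^{3} - 21504 x^{2} - 28672 x - 16384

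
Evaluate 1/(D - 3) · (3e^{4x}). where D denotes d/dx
3 e^{4 x}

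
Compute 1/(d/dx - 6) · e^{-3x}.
- \frac{e^{- 3 x}}{9}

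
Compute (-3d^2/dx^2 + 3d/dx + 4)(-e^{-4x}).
56 e^{- 4 x}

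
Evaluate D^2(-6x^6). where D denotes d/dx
- 180 x^{4}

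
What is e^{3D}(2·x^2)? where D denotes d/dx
2 x^{2} + 12 x + 18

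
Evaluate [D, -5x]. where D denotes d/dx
-5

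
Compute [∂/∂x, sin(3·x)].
3 \cos{\left(3 x \right)}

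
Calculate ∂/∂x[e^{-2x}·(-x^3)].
x^{2} \left(2 x - 3\right) e^{- 2 x}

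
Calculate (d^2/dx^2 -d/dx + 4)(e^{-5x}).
34 e^{- 5 x}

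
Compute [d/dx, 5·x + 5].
5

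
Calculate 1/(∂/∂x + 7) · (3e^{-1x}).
\frac{e^{- x}}{2}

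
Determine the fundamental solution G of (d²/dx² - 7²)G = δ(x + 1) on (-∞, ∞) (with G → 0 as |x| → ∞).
-\frac{e^{-7|x + 1|}}{14}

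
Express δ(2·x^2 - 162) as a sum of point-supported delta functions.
\frac{\delta(x - 9) + \delta(x + 9)}{36}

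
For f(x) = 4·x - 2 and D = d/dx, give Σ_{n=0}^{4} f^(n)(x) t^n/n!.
4 t + 4 x - 2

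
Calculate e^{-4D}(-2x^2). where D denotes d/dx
- 2 x^{2} + 16 x - 32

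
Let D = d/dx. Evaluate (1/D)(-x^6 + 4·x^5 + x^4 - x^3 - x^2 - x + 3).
- \frac{x^{7}}{7} + \frac{2 x^{6}}{3} + \frac{x^{5}}{5} - \frac{x^{4}}{4} - \frac{x^{3}}{3} - \frac{x^{2}}{2} + 3 x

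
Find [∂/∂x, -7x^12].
- 84 x^{11}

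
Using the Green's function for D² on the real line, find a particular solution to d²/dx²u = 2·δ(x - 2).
|x - 2|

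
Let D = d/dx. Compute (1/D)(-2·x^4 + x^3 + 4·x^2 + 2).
- \frac{2 x^{5}}{5} + \frac{x^{4}}{4} + \frac{4 x^{3}}{3} + 2 x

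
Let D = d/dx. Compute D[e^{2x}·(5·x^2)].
10 x \left(x + 1\right) e^{2 x}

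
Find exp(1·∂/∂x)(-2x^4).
- 2 x^{4} - 8 x^{3} - 12 x^{2} - 8 x - 2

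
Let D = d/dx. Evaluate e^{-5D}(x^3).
x^{3} - 15 x^{2} + 75 x - 125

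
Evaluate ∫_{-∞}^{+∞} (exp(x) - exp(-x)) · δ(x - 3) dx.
2 \sinh{\left(3 \right)}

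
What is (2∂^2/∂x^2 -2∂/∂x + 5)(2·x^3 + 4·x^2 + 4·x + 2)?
10 x^{3} + 8 x^{2} + 28 x + 18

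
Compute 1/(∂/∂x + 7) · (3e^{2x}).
\frac{e^{2 x}}{3}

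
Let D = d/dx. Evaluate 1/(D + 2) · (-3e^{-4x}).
\frac{3 e^{- 4 x}}{2}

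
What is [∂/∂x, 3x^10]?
30 x^{9}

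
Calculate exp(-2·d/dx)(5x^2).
5 x^{2} - 20 x + 20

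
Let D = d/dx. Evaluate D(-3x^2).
- 6 x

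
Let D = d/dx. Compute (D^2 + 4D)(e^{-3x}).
- 3 e^{- 3 x}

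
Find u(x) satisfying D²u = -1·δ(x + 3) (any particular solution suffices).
-\frac{|x + 3|}{2}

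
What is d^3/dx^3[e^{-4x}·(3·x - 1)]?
16 \left(13 - 12 x\right) e^{- 4 x}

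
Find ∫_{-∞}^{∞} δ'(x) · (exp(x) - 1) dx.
-1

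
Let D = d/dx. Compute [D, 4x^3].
12 x^{2}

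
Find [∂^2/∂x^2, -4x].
-8\frac{d}{dx}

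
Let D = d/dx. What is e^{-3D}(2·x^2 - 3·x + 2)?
2 x^{2} - 15 x + 29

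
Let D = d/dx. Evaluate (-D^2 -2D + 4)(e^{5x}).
- 31 e^{5 x}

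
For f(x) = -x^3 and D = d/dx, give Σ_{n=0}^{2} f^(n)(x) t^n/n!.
x \left(- 3 t^{2} - 3 t x - x^{2}\right)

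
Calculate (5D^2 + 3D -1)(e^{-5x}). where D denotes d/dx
109 e^{- 5 x}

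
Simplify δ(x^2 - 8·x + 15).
\frac{\delta(x - 5) + \delta(x - 3)}{2}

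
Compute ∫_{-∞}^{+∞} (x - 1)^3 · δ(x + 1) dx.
-8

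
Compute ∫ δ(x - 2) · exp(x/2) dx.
e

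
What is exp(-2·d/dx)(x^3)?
x^{3} - 6 x^{2} + 12 x - 8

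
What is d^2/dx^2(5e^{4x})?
80 e^{4 x}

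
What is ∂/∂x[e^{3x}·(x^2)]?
x \left(3 x + 2\right) e^{3 x}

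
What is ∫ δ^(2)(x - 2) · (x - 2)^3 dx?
0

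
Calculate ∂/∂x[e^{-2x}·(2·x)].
2 \left(1 - 2 x\right) e^{- 2 x}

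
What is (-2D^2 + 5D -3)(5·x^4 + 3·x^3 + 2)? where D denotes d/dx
- 15 x^{4} + 91 x^{3} - 75 x^{2} - 36 x - 6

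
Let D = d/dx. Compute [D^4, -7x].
-28D^{3}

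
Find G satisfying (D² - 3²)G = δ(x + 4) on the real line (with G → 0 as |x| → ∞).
-\frac{e^{-3|x + 4|}}{6}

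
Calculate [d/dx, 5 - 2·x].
-2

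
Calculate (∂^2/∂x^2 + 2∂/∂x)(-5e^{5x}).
- 175 e^{5 x}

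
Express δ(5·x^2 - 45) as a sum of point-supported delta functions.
\frac{\delta(x - 3) + \delta(x + 3)}{30}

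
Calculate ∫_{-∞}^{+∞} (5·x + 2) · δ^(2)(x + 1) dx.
0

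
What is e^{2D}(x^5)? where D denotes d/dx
x^{5} + 10 x^{4} + 40 x^{3} + 80 x^{2} + 80 x + 32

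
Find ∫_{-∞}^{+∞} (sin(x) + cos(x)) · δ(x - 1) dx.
\cos{\left(1 \right)} + \sin{\left(1 \right)}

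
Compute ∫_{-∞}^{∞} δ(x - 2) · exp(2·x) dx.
e^{4}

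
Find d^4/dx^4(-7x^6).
- 2520 x^{2}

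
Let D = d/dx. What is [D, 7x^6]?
42 x^{5}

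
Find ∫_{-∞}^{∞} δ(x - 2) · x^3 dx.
8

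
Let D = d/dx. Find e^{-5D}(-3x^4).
- 3 x^{4} + 60 x^{3} - 450 x^{2} + 1500 x - 1875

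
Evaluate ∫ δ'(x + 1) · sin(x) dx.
- \cos{\left(1 \right)}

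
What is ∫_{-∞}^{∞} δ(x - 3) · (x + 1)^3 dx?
64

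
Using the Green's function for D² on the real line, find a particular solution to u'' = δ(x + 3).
\frac{|x + 3|}{2}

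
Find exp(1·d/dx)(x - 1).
x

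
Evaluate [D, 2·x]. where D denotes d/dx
2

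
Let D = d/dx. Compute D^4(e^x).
e^{x}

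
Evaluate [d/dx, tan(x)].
\frac{1}{\cos^{2}{\left(x \right)}}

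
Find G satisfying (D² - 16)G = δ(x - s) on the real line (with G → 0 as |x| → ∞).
-\frac{e^{-4|x-s|}}{8}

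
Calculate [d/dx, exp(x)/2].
\frac{e^{x}}{2}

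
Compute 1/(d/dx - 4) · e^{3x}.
- e^{3 x}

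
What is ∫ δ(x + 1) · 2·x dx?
-2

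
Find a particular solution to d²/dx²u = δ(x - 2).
\frac{|x - 2|}{2}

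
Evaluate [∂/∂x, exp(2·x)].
2 e^{2 x}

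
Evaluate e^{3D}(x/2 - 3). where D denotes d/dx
\frac{x}{2} - \frac{3}{2}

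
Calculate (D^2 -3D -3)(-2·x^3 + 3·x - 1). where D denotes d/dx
6 x^{3} + 18 x^{2} - 21 x - 6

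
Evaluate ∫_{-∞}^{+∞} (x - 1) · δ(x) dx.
-1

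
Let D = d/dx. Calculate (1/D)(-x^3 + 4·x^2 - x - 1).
- \frac{x^{4}}{4} + \frac{4 x^{3}}{3} - \frac{x^{2}}{2} - x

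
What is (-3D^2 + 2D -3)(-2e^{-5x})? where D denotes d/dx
176 e^{- 5 x}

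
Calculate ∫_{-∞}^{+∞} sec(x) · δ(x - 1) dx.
\sec{\left(1 \right)}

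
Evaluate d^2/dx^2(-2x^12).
- 264 x^{10}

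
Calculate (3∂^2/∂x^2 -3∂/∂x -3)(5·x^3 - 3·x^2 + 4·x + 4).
- 15 x^{3} - 36 x^{2} + 96 x - 42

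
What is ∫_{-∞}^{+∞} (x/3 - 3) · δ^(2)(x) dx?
0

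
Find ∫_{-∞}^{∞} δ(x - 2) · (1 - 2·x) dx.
-3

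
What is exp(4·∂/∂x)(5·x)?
5 x + 20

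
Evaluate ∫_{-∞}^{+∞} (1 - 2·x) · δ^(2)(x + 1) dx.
0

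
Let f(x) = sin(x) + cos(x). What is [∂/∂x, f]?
- \sin{\left(x \right)} + \cos{\left(x \right)}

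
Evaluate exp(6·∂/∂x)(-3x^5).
- 3 x^{5} - 90 x^{4} - 1080 x^{3} - 6480 x^{2} - 19440 x - 23328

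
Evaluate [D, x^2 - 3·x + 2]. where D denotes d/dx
2 x - 3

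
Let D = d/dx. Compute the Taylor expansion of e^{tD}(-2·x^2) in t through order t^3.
- 2 t^{2} - 4 t x - 2 x^{2}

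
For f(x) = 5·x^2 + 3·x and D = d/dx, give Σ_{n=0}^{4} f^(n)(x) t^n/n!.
5 t^{2} + t \left(10 x + 3\right) + 5 x^{2} + 3 x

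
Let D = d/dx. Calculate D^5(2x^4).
0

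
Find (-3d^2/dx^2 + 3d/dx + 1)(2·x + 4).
2 x + 10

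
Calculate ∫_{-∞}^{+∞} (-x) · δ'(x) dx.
1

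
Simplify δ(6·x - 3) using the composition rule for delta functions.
\frac{\delta(x - 1/2)}{6}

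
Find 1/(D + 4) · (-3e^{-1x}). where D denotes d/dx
- e^{- x}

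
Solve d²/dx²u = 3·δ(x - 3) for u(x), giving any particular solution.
\frac{3|x - 3|}{2}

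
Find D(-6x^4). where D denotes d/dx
- 24 x^{3}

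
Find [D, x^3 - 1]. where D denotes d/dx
3 x^{2}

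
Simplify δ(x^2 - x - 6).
\frac{\delta(x - 3) + \delta(x + 2)}{5}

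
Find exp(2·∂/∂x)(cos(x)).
\cos{\left(x + 2 \right)}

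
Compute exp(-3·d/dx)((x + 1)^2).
x^{2} - 4 x + 4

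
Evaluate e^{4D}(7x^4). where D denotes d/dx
7 x^{4} + 112 x^{3} + 672 x^{2} + 1792 x + 1792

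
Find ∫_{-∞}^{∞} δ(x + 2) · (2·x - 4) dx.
-8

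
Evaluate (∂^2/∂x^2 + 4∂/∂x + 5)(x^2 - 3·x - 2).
5 x^{2} - 7 x - 20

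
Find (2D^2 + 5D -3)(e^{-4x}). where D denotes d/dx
9 e^{- 4 x}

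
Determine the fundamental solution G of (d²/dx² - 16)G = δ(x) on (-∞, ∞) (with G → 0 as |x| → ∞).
-\frac{e^{-4|x|}}{8}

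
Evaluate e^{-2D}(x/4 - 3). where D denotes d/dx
\frac{x}{4} - \frac{7}{2}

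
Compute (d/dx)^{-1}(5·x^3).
\frac{5 x^{4}}{4}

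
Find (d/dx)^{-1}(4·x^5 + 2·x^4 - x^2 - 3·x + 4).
\frac{2 x^{6}}{3} + \frac{2 x^{5}}{5} - \frac{x^{3}}{3} - \frac{3 x^{2}}{2} + 4 x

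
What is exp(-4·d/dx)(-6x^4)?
- 6 x^{4} + 96 x^{3} - 576 x^{2} + 1536 x - 1536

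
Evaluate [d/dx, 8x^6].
48 x^{5}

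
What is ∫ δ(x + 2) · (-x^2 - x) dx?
-2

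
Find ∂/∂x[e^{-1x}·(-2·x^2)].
2 x \left(x - 2\right) e^{- x}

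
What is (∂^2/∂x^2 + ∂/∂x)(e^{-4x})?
12 e^{- 4 x}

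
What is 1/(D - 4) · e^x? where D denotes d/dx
- \frac{e^{x}}{3}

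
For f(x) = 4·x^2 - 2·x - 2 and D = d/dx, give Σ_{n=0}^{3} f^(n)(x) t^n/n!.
4 t^{2} + 2 t \left(4 x - 1\right) + 4 x^{2} - 2 x - 2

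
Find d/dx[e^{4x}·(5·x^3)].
x^{2} \left(20 x + 15\right) e^{4 x}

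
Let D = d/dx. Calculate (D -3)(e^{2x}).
- e^{2 x}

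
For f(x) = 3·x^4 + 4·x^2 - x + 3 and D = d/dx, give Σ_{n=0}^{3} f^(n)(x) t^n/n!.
12 t^{3} x + t^{2} \left(18 x^{2} + 4\right) + t \left(12 x^{3} + 8 x - 1\right) + 3 x^{4} + 4 x^{2} - x + 3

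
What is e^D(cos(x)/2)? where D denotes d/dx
\frac{\cos{\left(x + 1 \right)}}{2}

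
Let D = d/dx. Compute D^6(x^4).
0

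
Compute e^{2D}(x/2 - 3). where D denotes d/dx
\frac{x}{2} - 2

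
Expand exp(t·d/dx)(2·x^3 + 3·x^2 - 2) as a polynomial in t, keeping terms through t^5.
2 t^{3} + t^{2} \left(6 x + 3\right) + 6 t x \left(x + 1\right) + 2 x^{3} + 3 x^{2} - 2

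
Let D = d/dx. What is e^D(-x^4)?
- x^{4} - 4 x^{3} - 6 x^{2} - 4 x - 1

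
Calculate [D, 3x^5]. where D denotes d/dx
15 x^{4}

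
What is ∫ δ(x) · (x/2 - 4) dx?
-4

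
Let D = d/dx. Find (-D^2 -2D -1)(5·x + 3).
- 5 x - 13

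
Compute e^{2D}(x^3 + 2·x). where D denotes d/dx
x^{3} + 6 x^{2} + 14 x + 12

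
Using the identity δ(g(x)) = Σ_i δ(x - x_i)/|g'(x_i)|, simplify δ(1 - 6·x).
\frac{\delta(x - 1/6)}{6}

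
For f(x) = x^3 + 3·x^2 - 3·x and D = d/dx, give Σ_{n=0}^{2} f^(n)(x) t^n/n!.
3 t^{2} \left(x + 1\right) + 3 t \left(x^{2} + 2 x - 1\right) + x^{3} + 3 x^{2} - 3 x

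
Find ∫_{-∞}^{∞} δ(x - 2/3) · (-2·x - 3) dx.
- \frac{13}{3}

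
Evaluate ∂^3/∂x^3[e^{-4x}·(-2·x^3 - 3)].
4 \left(32 x^{3} - 72 x^{2} + 36 x + 45\right) e^{- 4 x}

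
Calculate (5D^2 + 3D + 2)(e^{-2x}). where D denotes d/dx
16 e^{- 2 x}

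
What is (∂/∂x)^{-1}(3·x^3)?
\frac{3 x^{4}}{4}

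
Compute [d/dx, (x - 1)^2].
2 x - 2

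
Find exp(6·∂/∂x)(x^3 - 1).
x^{3} + 18 x^{2} + 108 x + 215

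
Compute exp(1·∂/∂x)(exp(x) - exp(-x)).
2 \sinh{\left(x + 1 \right)}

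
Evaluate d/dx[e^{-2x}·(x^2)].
2 x \left(1 - x\right) e^{- 2 x}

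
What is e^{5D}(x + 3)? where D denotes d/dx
x + 8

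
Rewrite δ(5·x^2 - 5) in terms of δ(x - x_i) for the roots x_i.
\frac{\delta(x - 1) + \delta(x + 1)}{10}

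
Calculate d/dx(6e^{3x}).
18 e^{3 x}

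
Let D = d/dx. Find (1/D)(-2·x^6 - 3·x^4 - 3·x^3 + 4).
- \frac{2 x^{7}}{7} - \frac{3 x^{5}}{5} - \frac{3 x^{4}}{4} + 4 x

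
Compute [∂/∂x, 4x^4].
16 x^{3}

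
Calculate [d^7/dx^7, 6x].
42\frac{d^{6}}{dx^{6}}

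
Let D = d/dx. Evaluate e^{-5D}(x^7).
x^{7} - 35 x^{6} + 525 x^{5} - 4375 x^{4} + 21875 x^{3} - 65625 x^{2} + 109375 x - 78125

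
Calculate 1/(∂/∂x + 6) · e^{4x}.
\frac{e^{4 x}}{10}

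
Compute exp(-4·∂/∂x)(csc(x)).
\csc{\left(x - 4 \right)}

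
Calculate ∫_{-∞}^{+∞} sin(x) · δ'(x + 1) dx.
- \cos{\left(1 \right)}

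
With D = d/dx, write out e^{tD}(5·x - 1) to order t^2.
5 t + 5 x - 1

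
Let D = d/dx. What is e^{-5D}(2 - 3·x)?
17 - 3 x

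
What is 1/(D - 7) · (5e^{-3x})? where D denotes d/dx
- \frac{e^{- 3 x}}{2}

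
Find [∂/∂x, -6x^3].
- 18 x^{2}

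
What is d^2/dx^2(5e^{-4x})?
80 e^{- 4 x}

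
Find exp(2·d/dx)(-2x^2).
- 2 x^{2} - 8 x - 8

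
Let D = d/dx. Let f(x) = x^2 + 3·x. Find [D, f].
2 x + 3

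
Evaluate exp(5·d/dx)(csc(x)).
\csc{\left(x + 5 \right)}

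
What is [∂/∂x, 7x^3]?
21 x^{2}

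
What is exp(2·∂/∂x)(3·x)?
3 x + 6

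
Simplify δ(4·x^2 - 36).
\frac{\delta(x - 3) + \delta(x + 3)}{24}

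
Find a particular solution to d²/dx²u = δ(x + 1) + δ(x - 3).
\frac{|x + 1|}{2} + \frac{|x - 3|}{2}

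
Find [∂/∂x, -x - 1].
-1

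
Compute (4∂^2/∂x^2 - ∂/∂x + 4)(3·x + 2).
12 x + 5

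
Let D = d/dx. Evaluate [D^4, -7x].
-28D^{3}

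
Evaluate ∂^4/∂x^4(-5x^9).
- 15120 x^{5}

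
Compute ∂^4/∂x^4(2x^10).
10080 x^{6}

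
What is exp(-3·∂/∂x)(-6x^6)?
- 6 x^{6} + 108 x^{5} - 810 x^{4} + 3240 x^{3} - 7290 x^{2} + 8748 x - 4374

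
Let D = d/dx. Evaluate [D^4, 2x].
8D^{3}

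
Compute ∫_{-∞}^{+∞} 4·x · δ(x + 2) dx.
-8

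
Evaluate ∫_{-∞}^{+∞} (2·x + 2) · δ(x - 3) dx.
8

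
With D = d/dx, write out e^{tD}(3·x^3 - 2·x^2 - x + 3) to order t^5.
3 t^{3} + t^{2} \left(9 x - 2\right) - t \left(- 9 x^{2} + 4 x + 1\right) + 3 x^{3} - 2 x^{2} - x + 3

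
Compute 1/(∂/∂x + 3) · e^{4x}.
\frac{e^{4 x}}{7}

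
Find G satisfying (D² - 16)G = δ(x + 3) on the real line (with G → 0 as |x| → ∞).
-\frac{e^{-4|x + 3|}}{8}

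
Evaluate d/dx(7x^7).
49 x^{6}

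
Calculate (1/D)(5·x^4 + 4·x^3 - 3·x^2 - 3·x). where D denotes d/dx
x^{5} + x^{4} - x^{3} - \frac{3 x^{2}}{2}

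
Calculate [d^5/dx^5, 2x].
10\frac{d^{4}}{dx^{4}}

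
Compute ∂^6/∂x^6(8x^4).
0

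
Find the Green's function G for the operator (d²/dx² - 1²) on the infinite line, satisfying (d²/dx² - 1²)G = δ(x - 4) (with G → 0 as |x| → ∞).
-\frac{e^{-|x - 4|}}{2}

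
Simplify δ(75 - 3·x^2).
\frac{\delta(x - 5) + \delta(x + 5)}{30}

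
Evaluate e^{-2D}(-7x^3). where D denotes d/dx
- 7 x^{3} + 42 x^{2} - 84 x + 56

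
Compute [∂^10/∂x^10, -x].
-10\frac{d^{9}}{dx^{9}}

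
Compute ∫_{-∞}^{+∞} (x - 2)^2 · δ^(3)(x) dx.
0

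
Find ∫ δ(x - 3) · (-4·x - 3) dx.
-15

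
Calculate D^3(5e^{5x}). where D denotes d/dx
625 e^{5 x}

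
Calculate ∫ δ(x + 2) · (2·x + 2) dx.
-2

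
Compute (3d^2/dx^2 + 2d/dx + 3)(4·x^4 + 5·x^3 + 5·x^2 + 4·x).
12 x^{4} + 47 x^{3} + 189 x^{2} + 122 x + 38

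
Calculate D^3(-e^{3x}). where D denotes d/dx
- 27 e^{3 x}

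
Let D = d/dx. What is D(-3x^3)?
- 9 x^{2}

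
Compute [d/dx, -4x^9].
- 36 x^{8}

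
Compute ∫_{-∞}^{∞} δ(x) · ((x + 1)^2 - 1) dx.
0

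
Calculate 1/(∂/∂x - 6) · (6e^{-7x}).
- \frac{6 e^{- 7 x}}{13}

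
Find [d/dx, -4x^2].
- 8 x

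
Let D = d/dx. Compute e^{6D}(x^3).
x^{3} + 18 x^{2} + 108 x + 216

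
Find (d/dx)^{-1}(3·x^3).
\frac{3 x^{4}}{4}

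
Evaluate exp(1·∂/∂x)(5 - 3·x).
2 - 3 x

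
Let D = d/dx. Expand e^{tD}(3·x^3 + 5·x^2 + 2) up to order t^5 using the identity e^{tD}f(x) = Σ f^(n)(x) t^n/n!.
3 t^{3} + t^{2} \left(9 x + 5\right) + t x \left(9 x + 10\right) + 3 x^{3} + 5 x^{2} + 2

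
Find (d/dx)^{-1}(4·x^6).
\frac{4 x^{7}}{7}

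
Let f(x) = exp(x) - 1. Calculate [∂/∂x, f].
e^{x}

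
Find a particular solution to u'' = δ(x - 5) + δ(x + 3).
\frac{|x - 5|}{2} + \frac{|x + 3|}{2}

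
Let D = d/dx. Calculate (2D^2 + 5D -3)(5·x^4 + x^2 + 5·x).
- 15 x^{4} + 100 x^{3} + 117 x^{2} - 5 x + 29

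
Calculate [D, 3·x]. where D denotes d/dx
3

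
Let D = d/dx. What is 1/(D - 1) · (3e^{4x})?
e^{4 x}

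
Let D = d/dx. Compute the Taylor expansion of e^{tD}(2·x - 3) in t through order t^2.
2 t + 2 x - 3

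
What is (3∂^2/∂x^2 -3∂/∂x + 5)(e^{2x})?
11 e^{2 x}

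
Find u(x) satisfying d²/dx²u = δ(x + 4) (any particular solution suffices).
\frac{|x + 4|}{2}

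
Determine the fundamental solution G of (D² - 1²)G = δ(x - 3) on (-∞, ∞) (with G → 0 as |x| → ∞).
-\frac{e^{-|x - 3|}}{2}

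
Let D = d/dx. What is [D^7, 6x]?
42D^{6}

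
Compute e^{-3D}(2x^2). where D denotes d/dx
2 x^{2} - 12 x + 18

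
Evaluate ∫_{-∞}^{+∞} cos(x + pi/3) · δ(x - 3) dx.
\cos{\left(\frac{\pi}{3} + 3 \right)}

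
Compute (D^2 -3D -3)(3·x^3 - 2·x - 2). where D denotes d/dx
- 9 x^{3} - 27 x^{2} + 24 x + 12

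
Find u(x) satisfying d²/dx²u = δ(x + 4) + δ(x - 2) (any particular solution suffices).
\frac{|x + 4|}{2} + \frac{|x - 2|}{2}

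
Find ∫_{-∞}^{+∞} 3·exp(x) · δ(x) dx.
3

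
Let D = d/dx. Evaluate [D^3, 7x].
21D^{2}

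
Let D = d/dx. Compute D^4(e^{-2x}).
16 e^{- 2 x}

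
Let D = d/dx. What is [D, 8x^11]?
88 x^{10}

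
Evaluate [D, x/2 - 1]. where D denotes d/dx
\frac{1}{2}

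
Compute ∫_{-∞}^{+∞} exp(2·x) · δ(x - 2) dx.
e^{4}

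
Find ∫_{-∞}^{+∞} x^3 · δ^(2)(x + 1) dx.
-6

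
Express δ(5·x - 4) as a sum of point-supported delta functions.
\frac{\delta(x - 4/5)}{5}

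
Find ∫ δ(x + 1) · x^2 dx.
1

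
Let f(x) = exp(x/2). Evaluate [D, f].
\frac{e^{\frac{x}{2}}}{2}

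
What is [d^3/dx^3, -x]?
-3\frac{d^{2}}{dx^{2}}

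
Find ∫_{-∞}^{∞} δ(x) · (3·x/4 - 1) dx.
-1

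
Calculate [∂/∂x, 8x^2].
16 x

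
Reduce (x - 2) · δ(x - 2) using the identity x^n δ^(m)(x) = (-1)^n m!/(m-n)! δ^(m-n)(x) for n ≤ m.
0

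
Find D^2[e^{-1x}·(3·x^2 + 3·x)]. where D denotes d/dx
3 x \left(x - 3\right) e^{- x}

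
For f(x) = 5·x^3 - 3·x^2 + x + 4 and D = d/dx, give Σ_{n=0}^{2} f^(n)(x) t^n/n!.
t^{2} \left(15 x - 3\right) + t \left(15 x^{2} - 6 x + 1\right) + 5 x^{3} - 3 x^{2} + x + 4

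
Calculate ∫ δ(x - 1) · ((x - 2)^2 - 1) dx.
0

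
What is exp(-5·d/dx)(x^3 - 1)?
x^{3} - 15 x^{2} + 75 x - 126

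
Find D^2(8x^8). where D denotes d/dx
448 x^{6}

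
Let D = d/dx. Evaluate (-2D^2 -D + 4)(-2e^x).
- 2 e^{x}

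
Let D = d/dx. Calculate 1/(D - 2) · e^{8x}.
\frac{e^{8 x}}{6}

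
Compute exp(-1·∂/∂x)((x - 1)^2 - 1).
x^{2} - 4 x + 3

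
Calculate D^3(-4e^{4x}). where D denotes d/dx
- 256 e^{4 x}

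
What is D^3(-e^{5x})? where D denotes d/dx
- 125 e^{5 x}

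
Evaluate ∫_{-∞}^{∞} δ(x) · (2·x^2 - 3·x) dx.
0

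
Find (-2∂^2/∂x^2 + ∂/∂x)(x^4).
4 x^{2} \left(x - 6\right)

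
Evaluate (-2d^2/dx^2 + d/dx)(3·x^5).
15 x^{3} \left(x - 8\right)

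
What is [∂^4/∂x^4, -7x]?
-28\frac{d^{3}}{dx^{3}}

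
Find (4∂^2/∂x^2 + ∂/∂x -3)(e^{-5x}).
92 e^{- 5 x}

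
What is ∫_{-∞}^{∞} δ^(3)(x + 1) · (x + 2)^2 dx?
0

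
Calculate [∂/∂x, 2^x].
2^{x} \log{\left(2 \right)}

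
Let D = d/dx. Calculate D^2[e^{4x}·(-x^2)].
\left(- 16 x^{2} - 16 x - 2\right) e^{4 x}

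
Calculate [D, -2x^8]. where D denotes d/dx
- 16 x^{7}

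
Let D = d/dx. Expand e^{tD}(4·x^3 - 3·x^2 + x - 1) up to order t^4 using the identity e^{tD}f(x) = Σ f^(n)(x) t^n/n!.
4 t^{3} + t^{2} \left(12 x - 3\right) + t \left(12 x^{2} - 6 x + 1\right) + 4 x^{3} - 3 x^{2} + x - 1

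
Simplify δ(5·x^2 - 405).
\frac{\delta(x - 9) + \delta(x + 9)}{90}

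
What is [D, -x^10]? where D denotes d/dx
- 10 x^{9}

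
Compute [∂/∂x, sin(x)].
\cos{\left(x \right)}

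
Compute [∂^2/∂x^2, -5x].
-10\frac{d}{dx}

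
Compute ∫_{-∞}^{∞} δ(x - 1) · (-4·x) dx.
-4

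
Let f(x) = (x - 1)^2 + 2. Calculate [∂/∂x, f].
2 x - 2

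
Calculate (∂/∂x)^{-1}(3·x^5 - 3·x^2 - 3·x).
\frac{x^{6}}{2} - x^{3} - \frac{3 x^{2}}{2}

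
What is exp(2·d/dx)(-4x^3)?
- 4 x^{3} - 24 x^{2} - 48 x - 32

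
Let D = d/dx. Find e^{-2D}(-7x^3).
- 7 x^{3} + 42 x^{2} - 84 x + 56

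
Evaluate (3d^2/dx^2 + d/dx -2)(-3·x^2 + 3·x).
6 x^{2} - 12 x - 15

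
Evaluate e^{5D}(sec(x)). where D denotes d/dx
\sec{\left(x + 5 \right)}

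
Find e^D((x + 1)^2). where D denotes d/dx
x^{2} + 4 x + 4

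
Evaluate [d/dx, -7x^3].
- 21 x^{2}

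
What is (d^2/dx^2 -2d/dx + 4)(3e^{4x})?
36 e^{4 x}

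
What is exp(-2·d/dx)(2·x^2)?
2 x^{2} - 8 x + 8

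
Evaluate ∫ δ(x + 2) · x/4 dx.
- \frac{1}{2}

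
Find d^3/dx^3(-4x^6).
- 480 x^{3}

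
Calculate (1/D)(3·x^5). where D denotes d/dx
\frac{x^{6}}{2}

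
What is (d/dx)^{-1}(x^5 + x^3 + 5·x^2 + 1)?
\frac{x^{6}}{6} + \frac{x^{4}}{4} + \frac{5 x^{3}}{3} + x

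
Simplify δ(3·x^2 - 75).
\frac{\delta(x - 5) + \delta(x + 5)}{30}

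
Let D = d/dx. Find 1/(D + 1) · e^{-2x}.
- e^{- 2 x}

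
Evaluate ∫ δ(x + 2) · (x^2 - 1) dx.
3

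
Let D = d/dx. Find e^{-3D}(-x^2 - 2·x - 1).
- x^{2} + 4 x - 4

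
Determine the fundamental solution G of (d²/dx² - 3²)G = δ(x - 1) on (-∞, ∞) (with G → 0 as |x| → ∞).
-\frac{e^{-3|x - 1|}}{6}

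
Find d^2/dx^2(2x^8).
112 x^{6}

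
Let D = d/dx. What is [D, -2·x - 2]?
-2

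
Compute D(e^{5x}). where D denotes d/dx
5 e^{5 x}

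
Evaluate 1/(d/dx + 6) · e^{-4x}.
\frac{e^{- 4 x}}{2}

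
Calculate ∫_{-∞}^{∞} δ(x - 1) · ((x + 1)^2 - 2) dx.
2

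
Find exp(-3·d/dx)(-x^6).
- x^{6} + 18 x^{5} - 135 x^{4} + 540 x^{3} - 1215 x^{2} + 1458 x - 729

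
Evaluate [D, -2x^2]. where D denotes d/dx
- 4 x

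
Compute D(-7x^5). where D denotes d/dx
- 35 x^{4}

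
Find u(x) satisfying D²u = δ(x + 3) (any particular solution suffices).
\frac{|x + 3|}{2}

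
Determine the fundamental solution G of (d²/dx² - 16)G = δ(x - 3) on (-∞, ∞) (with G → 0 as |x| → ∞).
-\frac{e^{-4|x - 3|}}{8}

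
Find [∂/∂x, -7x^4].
- 28 x^{3}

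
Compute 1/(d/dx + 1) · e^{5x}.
\frac{e^{5 x}}{6}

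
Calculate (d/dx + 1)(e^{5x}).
6 e^{5 x}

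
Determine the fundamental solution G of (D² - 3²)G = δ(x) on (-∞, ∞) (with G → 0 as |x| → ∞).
-\frac{e^{-3|x|}}{6}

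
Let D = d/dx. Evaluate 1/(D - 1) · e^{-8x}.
- \frac{e^{- 8 x}}{9}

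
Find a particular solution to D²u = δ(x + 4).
\frac{|x + 4|}{2}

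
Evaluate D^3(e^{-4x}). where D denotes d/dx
- 64 e^{- 4 x}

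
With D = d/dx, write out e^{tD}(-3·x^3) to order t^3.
- 3 t^{3} - 9 t^{2} x - 9 t x^{2} - 3 x^{3}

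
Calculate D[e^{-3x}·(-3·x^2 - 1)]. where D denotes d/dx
3 \left(3 x^{2} - 2 x + 1\right) e^{- 3 x}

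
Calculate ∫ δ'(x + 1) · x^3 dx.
-3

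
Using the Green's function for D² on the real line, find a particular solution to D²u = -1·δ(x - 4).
-\frac{|x - 4|}{2}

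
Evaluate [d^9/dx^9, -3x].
-27\frac{d^{8}}{dx^{8}}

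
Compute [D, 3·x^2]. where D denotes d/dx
6 x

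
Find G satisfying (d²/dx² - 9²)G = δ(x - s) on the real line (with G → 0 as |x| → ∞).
-\frac{e^{-9|x-s|}}{18}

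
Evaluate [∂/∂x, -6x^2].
- 12 x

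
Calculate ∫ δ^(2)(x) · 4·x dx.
0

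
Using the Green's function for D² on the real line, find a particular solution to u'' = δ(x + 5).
\frac{|x + 5|}{2}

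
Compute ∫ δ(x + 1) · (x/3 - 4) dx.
- \frac{13}{3}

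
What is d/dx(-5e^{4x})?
- 20 e^{4 x}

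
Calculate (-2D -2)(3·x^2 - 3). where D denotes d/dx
- 6 x^{2} - 12 x + 6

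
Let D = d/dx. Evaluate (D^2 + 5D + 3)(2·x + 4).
6 x + 22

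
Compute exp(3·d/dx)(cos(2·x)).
\cos{\left(2 x + 6 \right)}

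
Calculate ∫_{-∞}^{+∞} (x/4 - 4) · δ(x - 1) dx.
- \frac{15}{4}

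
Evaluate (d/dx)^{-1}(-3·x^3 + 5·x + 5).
- \frac{3 x^{4}}{4} + \frac{5 x^{2}}{2} + 5 x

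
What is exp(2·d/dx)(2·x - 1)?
2 x + 3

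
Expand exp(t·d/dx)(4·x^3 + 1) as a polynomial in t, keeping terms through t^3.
4 t^{3} + 12 t^{2} x + 12 t x^{2} + 4 x^{3} + 1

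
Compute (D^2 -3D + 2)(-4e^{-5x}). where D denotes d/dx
- 168 e^{- 5 x}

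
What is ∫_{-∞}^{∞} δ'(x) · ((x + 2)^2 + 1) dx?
-4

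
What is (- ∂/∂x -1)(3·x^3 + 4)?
- 3 x^{3} - 9 x^{2} - 4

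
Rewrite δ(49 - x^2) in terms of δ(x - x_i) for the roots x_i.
\frac{\delta(x - 7) + \delta(x + 7)}{14}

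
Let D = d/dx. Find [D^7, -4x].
-28D^{6}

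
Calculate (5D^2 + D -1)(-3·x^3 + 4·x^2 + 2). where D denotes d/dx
3 x^{3} - 13 x^{2} - 82 x + 38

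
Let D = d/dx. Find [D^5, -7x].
-35D^{4}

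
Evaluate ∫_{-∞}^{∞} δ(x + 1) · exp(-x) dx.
e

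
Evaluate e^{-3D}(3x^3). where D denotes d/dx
3 x^{3} - 27 x^{2} + 81 x - 81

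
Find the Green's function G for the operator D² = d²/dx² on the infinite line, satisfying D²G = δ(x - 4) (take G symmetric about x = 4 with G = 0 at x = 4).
\frac{|x - 4|}{2}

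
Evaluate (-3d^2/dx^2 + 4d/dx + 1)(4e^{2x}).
- 12 e^{2 x}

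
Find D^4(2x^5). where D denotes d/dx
240 x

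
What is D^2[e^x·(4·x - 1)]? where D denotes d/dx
\left(4 x + 7\right) e^{x}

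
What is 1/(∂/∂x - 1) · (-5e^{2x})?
- 5 e^{2 x}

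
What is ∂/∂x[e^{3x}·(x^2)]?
x \left(3 x + 2\right) e^{3 x}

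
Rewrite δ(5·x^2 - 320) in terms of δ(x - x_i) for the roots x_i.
\frac{\delta(x - 8) + \delta(x + 8)}{80}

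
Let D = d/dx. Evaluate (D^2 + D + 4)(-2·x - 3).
- 8 x - 14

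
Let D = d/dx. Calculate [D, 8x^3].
24 x^{2}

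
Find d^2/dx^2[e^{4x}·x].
\left(16 x + 8\right) e^{4 x}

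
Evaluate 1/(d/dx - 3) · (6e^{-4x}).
- \frac{6 e^{- 4 x}}{7}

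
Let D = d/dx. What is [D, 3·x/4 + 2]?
\frac{3}{4}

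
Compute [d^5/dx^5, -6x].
-30\frac{d^{4}}{dx^{4}}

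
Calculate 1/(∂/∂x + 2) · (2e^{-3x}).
- 2 e^{- 3 x}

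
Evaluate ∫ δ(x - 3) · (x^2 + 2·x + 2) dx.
17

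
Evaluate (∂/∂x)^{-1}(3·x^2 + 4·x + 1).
x^{3} + 2 x^{2} + x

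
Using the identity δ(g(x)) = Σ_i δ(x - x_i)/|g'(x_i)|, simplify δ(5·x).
\frac{\delta(x)}{5}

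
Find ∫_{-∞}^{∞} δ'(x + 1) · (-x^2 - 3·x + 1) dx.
1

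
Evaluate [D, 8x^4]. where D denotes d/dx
32 x^{3}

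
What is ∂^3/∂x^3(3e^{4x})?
192 e^{4 x}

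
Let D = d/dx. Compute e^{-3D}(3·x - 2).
3 x - 11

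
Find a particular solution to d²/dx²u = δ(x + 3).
\frac{|x + 3|}{2}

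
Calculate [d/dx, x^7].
7 x^{6}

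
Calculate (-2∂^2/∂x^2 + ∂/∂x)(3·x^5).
15 x^{3} \left(x - 8\right)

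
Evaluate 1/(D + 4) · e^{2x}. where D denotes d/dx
\frac{e^{2 x}}{6}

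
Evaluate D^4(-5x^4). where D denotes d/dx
-120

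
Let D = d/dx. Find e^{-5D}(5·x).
5 x - 25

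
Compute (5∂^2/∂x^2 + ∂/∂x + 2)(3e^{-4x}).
234 e^{- 4 x}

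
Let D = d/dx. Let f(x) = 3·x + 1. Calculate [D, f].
3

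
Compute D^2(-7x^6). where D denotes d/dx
- 210 x^{4}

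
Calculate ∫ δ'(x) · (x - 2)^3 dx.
-12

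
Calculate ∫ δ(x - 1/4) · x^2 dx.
\frac{1}{16}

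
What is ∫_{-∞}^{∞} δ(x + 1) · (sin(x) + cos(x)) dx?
- \sin{\left(1 \right)} + \cos{\left(1 \right)}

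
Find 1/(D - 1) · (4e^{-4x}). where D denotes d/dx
- \frac{4 e^{- 4 x}}{5}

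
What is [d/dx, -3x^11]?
- 33 x^{10}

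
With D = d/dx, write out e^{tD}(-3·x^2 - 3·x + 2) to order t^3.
- 3 t^{2} - 3 t \left(2 x + 1\right) - 3 x^{2} - 3 x + 2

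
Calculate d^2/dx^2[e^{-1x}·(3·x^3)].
3 x \left(x^{2} - 6 x + 6\right) e^{- x}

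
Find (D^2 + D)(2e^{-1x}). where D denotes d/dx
0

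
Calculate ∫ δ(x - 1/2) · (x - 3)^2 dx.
\frac{25}{4}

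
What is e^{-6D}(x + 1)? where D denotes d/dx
x - 5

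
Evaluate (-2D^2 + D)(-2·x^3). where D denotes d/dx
6 x \left(4 - x\right)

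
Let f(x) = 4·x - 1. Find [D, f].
4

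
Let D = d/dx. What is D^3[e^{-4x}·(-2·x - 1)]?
32 \left(4 x - 1\right) e^{- 4 x}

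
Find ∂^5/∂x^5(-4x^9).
- 60480 x^{4}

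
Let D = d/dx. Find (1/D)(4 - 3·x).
- \frac{3 x^{2}}{2} + 4 x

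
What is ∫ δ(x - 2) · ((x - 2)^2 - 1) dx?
-1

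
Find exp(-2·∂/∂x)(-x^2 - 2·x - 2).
- x^{2} + 2 x - 2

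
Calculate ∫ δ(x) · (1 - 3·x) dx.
1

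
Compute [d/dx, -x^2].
- 2 x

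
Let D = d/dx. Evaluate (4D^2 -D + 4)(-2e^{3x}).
- 74 e^{3 x}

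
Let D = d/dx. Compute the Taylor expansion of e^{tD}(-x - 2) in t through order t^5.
- t - x - 2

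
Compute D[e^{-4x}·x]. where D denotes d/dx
\left(1 - 4 x\right) e^{- 4 x}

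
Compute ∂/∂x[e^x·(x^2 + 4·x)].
\left(x^{2} + 6 x + 4\right) e^{x}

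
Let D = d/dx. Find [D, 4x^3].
12 x^{2}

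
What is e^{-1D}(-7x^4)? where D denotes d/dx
- 7 x^{4} + 28 x^{3} - 42 x^{2} + 28 x - 7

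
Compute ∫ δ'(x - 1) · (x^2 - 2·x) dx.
0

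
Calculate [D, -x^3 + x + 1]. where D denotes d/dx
1 - 3 x^{2}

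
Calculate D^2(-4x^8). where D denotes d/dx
- 224 x^{6}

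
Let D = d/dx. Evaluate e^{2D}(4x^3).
4 x^{3} + 24 x^{2} + 48 x + 32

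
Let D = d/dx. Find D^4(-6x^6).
- 2160 x^{2}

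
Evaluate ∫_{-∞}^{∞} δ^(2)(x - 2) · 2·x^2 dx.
4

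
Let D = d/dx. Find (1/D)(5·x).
\frac{5 x^{2}}{2}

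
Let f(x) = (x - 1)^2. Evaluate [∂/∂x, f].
2 x - 2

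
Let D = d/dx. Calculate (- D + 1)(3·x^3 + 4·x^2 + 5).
3 x^{3} - 5 x^{2} - 8 x + 5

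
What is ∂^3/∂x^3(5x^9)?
2520 x^{6}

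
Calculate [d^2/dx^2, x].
2\frac{d}{dx}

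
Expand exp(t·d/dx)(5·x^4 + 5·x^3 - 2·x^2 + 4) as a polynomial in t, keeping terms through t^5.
5 t^{4} + t^{3} \left(20 x + 5\right) + t^{2} \left(30 x^{2} + 15 x - 2\right) + t x \left(20 x^{2} + 15 x - 4\right) + 5 x^{4} + 5 x^{3} - 2 x^{2} + 4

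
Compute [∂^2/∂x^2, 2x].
4\frac{d}{dx}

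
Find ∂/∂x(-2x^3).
- 6 x^{2}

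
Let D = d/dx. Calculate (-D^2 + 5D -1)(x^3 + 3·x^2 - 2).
- x^{3} + 12 x^{2} + 24 x - 4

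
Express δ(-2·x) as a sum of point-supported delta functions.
\frac{\delta(x)}{2}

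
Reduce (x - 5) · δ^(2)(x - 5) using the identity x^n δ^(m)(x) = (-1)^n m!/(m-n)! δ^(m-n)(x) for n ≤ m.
-2\delta'(x - 5)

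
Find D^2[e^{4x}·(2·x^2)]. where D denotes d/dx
\left(32 x^{2} + 32 x + 4\right) e^{4 x}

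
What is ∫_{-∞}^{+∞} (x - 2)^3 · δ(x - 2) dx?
0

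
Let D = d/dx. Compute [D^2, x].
2D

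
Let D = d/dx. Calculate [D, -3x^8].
- 24 x^{7}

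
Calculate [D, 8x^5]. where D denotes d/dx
40 x^{4}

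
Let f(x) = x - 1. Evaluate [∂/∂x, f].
1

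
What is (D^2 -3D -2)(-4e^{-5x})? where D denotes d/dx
- 152 e^{- 5 x}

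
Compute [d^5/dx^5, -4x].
-20\frac{d^{4}}{dx^{4}}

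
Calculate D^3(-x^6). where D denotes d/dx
- 120 x^{3}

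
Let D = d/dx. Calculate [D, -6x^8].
- 48 x^{7}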